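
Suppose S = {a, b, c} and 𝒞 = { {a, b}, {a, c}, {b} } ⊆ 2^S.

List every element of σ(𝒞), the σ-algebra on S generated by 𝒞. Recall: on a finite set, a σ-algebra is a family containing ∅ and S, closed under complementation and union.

σ(𝒞) = { ∅, {a}, {b}, {c}, {a, b}, {a, c}, {b, c}, S }

Trace:
Start: 𝒞 ∪ {∅, S} = { ∅, {b}, {a, b}, {a, c}, S }.
Round 1: +1 →
  {c}  = {a, b}ᶜ
Round 2 (1 new):
  {b, c}  = {c} ∪ {b}
Round 3 adds 1:
  {a}  = {b, c}ᶜ
Round 4: stable.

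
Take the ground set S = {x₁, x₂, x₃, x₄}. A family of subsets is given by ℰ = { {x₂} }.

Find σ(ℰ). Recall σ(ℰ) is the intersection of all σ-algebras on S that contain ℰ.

σ(ℰ) = { ∅, {x₂}, {x₁, x₃, x₄}, S }

Derivation:
Take S₀ = ℰ ∪ {∅, S} = { ∅, {x₂}, S }.
Round 1. New:
  {x₁, x₃, x₄}  = complement {x₂}
  (now 4)
Round 2: closed — nothing new.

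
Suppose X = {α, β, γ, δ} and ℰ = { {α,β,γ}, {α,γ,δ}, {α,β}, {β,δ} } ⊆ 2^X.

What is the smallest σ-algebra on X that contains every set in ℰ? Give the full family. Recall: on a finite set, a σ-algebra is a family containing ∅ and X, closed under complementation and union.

σ(ℰ) (16 sets): { {}, {α}, {β}, {γ}, {δ}, {α,β}, {α,γ}, {α,δ}, {β,γ}, {β,δ}, {γ,δ}, {α,β,γ}, {α,β,δ}, {α,γ,δ}, {β,γ,δ}, X }

Derivation:
Take S₀ = ℰ ∪ {∅, X} = { {}, {α,β}, {β,δ}, {α,β,γ}, {α,γ,δ}, X }.
Step 1. New:
  {β}  = ᶜ of {α,γ,δ}
  {δ}  = ᶜ of {α,β,γ}
  {α,γ}  = ᶜ of {β,δ}
  {γ,δ}  = ᶜ of {α,β}
  {α,β,δ}  = {α,β} ∪ {β,δ}
Step 2 (2 new):
  {γ}  = ᶜ of {α,β,δ}
  {β,γ,δ}  = {γ,δ} ∪ {β}
Step 3: +2 →
  {α}  = ᶜ of {β,γ,δ}
  {β,γ}  = {γ} ∪ {β}
Step 4. New:
  {α,δ}  = ᶜ of {β,γ}
After Step 5 the family is unchanged; done.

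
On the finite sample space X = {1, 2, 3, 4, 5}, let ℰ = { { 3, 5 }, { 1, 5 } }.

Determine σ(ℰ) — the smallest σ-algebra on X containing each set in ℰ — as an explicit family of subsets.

Answer: σ(ℰ) = { {  }, { 1 }, { 3 }, { 5 }, { 1, 3 }, { 1, 5 }, { 2, 4 }, { 3, 5 }, { 1, 2, 4 }, { 1, 3, 5 }, { 2, 3, 4 }, { 2, 4, 5 }, { 1, 2, 3, 4 }, { 1, 2, 4, 5 }, { 2, 3, 4, 5 }, X }

Trace:
Take S₀ = ℰ ∪ {∅, X} = { {  }, { 1, 5 }, { 3, 5 }, X }.
Pass 1: 3 new —
  { 1, 2, 4 }  = { 3, 5 }ᶜ
  { 1, 3, 5 }  = { 3, 5 } ∪ { 1, 5 }
  { 2, 3, 4 }  = { 1, 5 }ᶜ
  [7 total]
Pass 2 adds 4:
  { 2, 4 }  = { 1, 3, 5 }ᶜ
  { 1, 2, 3, 4 }  = { 2, 3, 4 } ∪ { 1, 2, 4 }
  { 1, 2, 4, 5 }  = { 1, 5 } ∪ { 1, 2, 4 }
  { 2, 3, 4, 5 }  = { 2, 3, 4 } ∪ { 3, 5 }
  [11 total]
Pass 3. New:
  { 1 }  = { 2, 3, 4, 5 }ᶜ
  { 3 }  = { 1, 2, 4, 5 }ᶜ
  { 5 }  = { 1, 2, 3, 4 }ᶜ
  [14 total]
Pass 4: +2 →
  { 1, 3 }  = { 3 } ∪ { 1 }
  { 2, 4, 5 }  = { 2, 4 } ∪ { 5 }
  [16 total]
Pass 5: stable.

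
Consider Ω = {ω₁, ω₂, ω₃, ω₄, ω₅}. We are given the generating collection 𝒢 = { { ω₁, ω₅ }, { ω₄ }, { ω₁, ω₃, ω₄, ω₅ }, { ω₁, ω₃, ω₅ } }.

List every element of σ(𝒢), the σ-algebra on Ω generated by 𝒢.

Answer: σ(𝒢) = { {}, { ω₂ }, { ω₃ }, { ω₄ }, { ω₁, ω₅ }, { ω₂, ω₃ }, { ω₂, ω₄ }, { ω₃, ω₄ }, { ω₁, ω₂, ω₅ }, { ω₁, ω₃, ω₅ }, { ω₁, ω₄, ω₅ }, { ω₂, ω₃, ω₄ }, { ω₁, ω₂, ω₃, ω₅ }, { ω₁, ω₂, ω₄, ω₅ }, { ω₁, ω₃, ω₄, ω₅ }, Ω }

Derivation:
Take S₀ = 𝒢 ∪ {∅, Ω} = { {}, { ω₄ }, { ω₁, ω₅ }, { ω₁, ω₃, ω₅ }, { ω₁, ω₃, ω₄, ω₅ }, Ω }.
Round 1 adds 5:
  { ω₂ }  = Ω∖{ ω₁, ω₃, ω₄, ω₅ }
  { ω₂, ω₄ }  = Ω∖{ ω₁, ω₃, ω₅ }
  { ω₁, ω₄, ω₅ }  = { ω₁, ω₅ } ∪ { ω₄ }
  { ω₂, ω₃, ω₄ }  = Ω∖{ ω₁, ω₅ }
  { ω₁, ω₂, ω₃, ω₅ }  = Ω∖{ ω₄ }
  (now 11)
Round 2: +3 →
  { ω₂, ω₃ }  = Ω∖{ ω₁, ω₄, ω₅ }
  { ω₁, ω₂, ω₅ }  = { ω₂ } ∪ { ω₁, ω₅ }
  { ω₁, ω₂, ω₄, ω₅ }  = { ω₁, ω₄, ω₅ } ∪ { ω₂ }
  (now 14)
Round 3: 2 new —
  { ω₃ }  = Ω∖{ ω₁, ω₂, ω₄, ω₅ }
  { ω₃, ω₄ }  = Ω∖{ ω₁, ω₂, ω₅ }
  (now 16)
Round 4: already closed under ᶜ and ∪.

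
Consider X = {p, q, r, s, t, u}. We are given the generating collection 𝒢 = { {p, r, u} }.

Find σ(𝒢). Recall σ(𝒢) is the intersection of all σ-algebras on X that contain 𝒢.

Seed the family with 𝒢 together with ∅ and X: { {}, {p, r, u}, X }.
Pass 1 (1 new):
  {q, s, t}  = X∖{p, r, u}
  — 4 sets.
After Pass 2 the family is unchanged; done.

σ(𝒢) = { {}, {p, r, u}, {q, s, t}, X }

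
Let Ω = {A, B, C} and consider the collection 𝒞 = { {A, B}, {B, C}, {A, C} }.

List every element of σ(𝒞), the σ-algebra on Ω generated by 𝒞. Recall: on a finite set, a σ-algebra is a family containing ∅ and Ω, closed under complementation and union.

Seed the family with 𝒞 together with ∅ and Ω: { {}, {A, B}, {A, C}, {B, C}, Ω }.
Round 1: 3 new —
  {A}  = complement {B, C}
  {B}  = complement {A, C}
  {C}  = complement {A, B}
Round 2: closed — nothing new.

Therefore σ(𝒞) = { {}, {A}, {B}, {C}, {A, B}, {A, C}, {B, C}, Ω } (|σ(𝒞)| = 8).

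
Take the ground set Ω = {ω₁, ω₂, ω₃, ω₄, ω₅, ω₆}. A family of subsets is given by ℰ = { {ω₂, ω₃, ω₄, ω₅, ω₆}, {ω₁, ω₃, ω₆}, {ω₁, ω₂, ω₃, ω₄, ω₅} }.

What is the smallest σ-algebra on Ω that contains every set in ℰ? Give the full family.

Begin from { {}, {ω₁, ω₃, ω₆}, {ω₁, ω₂, ω₃, ω₄, ω₅}, {ω₂, ω₃, ω₄, ω₅, ω₆}, Ω } (that is, ℰ plus ∅ and Ω).
Step 1: +3 →
  {ω₁}  = complement {ω₂, ω₃, ω₄, ω₅, ω₆}
  {ω₆}  = complement {ω₁, ω₂, ω₃, ω₄, ω₅}
  {ω₂, ω₄, ω₅}  = complement {ω₁, ω₃, ω₆}
  [8 total]
Step 2 (3 new):
  {ω₁, ω₆}  = {ω₁} ∪ {ω₆}
  {ω₁, ω₂, ω₄, ω₅}  = {ω₂, ω₄, ω₅} ∪ {ω₁}
  {ω₂, ω₄, ω₅, ω₆}  = {ω₂, ω₄, ω₅} ∪ {ω₆}
  [11 total]
Step 3. New:
  {ω₁, ω₃}  = complement {ω₂, ω₄, ω₅, ω₆}
  {ω₃, ω₆}  = complement {ω₁, ω₂, ω₄, ω₅}
  {ω₂, ω₃, ω₄, ω₅}  = complement {ω₁, ω₆}
  {ω₁, ω₂, ω₄, ω₅, ω₆}  = {ω₂, ω₄, ω₅, ω₆} ∪ {ω₁, ω₆}
  [15 total]
Step 4 adds 1:
  {ω₃}  = complement {ω₁, ω₂, ω₄, ω₅, ω₆}
  [16 total]
Step 5: closed — nothing new.

Hence σ(ℰ) has 16 members: { {}, {ω₁}, {ω₃}, {ω₆}, {ω₁, ω₃}, {ω₁, ω₆}, {ω₃, ω₆}, {ω₁, ω₃, ω₆}, {ω₂, ω₄, ω₅}, {ω₁, ω₂, ω₄, ω₅}, {ω₂, ω₃, ω₄, ω₅}, {ω₂, ω₄, ω₅, ω₆}, {ω₁, ω₂, ω₃, ω₄, ω₅}, {ω₁, ω₂, ω₄, ω₅, ω₆}, {ω₂, ω₃, ω₄, ω₅, ω₆}, Ω }.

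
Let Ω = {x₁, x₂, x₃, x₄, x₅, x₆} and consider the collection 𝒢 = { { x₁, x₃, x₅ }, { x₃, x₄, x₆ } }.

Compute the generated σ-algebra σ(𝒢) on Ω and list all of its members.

Begin from { ∅, { x₁, x₃, x₅ }, { x₃, x₄, x₆ }, Ω } (that is, 𝒢 plus ∅ and Ω).
Round 1. New:
  { x₁, x₂, x₅ }  = Ω∖{ x₃, x₄, x₆ }
  { x₂, x₄, x₆ }  = Ω∖{ x₁, x₃, x₅ }
  { x₁, x₃, x₄, x₅, x₆ }  = { x₁, x₃, x₅ } ∪ { x₃, x₄, x₆ }
  (now 7)
Round 2: 4 new —
  { x₂ }  = Ω∖{ x₁, x₃, x₄, x₅, x₆ }
  { x₁, x₂, x₃, x₅ }  = { x₁, x₂, x₅ } ∪ { x₁, x₃, x₅ }
  { x₂, x₃, x₄, x₆ }  = { x₂, x₄, x₆ } ∪ { x₃, x₄, x₆ }
  { x₁, x₂, x₄, x₅, x₆ }  = { x₂, x₄, x₆ } ∪ { x₁, x₂, x₅ }
  (now 11)
Round 3: +3 →
  { x₃ }  = Ω∖{ x₁, x₂, x₄, x₅, x₆ }
  { x₁, x₅ }  = Ω∖{ x₂, x₃, x₄, x₆ }
  { x₄, x₆ }  = Ω∖{ x₁, x₂, x₃, x₅ }
  (now 14)
Round 4: +2 →
  { x₂, x₃ }  = { x₃ } ∪ { x₂ }
  { x₁, x₄, x₅, x₆ }  = { x₁, x₅ } ∪ { x₄, x₆ }
  (now 16)
After Round 5 the family is unchanged; done.

σ(𝒢) = { ∅, { x₂ }, { x₃ }, { x₁, x₅ }, { x₂, x₃ }, { x₄, x₆ }, { x₁, x₂, x₅ }, { x₁, x₃, x₅ }, { x₂, x₄, x₆ }, { x₃, x₄, x₆ }, { x₁, x₂, x₃, x₅ }, { x₁, x₄, x₅, x₆ }, { x₂, x₃, x₄, x₆ }, { x₁, x₂, x₄, x₅, x₆ }, { x₁, x₃, x₄, x₅, x₆ }, Ω }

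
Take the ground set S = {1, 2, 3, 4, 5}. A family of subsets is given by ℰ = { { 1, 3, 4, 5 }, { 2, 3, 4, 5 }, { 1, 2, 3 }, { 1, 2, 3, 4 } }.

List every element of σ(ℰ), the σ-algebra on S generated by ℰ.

Start: ℰ ∪ {∅, S} = { ∅, { 1, 2, 3 }, { 1, 2, 3, 4 }, { 1, 3, 4, 5 }, { 2, 3, 4, 5 }, S }.
Round 1. New:
  { 1 }  = complement { 2, 3, 4, 5 }
  { 2 }  = complement { 1, 3, 4, 5 }
  { 5 }  = complement { 1, 2, 3, 4 }
  { 4, 5 }  = complement { 1, 2, 3 }
  [10 total]
Round 2: +6 →
  { 1, 2 }  = { 2 } ∪ { 1 }
  { 1, 5 }  = { 5 } ∪ { 1 }
  { 2, 5 }  = { 2 } ∪ { 5 }
  { 1, 4, 5 }  = { 4, 5 } ∪ { 1 }
  { 2, 4, 5 }  = { 2 } ∪ { 4, 5 }
  { 1, 2, 3, 5 }  = { 1, 2, 3 } ∪ { 5 }
  [16 total]
Round 3 (8 new):
  { 4 }  = complement { 1, 2, 3, 5 }
  { 1, 3 }  = complement { 2, 4, 5 }
  { 2, 3 }  = complement { 1, 4, 5 }
  { 1, 2, 5 }  = { 2, 5 } ∪ { 1, 2 }
  { 1, 3, 4 }  = complement { 2, 5 }
  { 2, 3, 4 }  = complement { 1, 5 }
  { 3, 4, 5 }  = complement { 1, 2 }
  { 1, 2, 4, 5 }  = { 4, 5 } ∪ { 1, 2 }
  [24 total]
Round 4. New:
  { 3 }  = complement { 1, 2, 4, 5 }
  { 1, 4 }  = { 4 } ∪ { 1 }
  { 2, 4 }  = { 2 } ∪ { 4 }
  { 3, 4 }  = complement { 1, 2, 5 }
  { 1, 2, 4 }  = { 1, 2 } ∪ { 4 }
  { 1, 3, 5 }  = { 5 } ∪ { 1, 3 }
  { 2, 3, 5 }  = { 2, 5 } ∪ { 2, 3 }
  [31 total]
Round 5: 1 new —
  { 3, 5 }  = complement { 1, 2, 4 }
  [32 total]
Round 6: already closed under ᶜ and ∪.

σ(ℰ) = { ∅, { 1 }, { 2 }, { 3 }, { 4 }, { 5 }, { 1, 2 }, { 1, 3 }, { 1, 4 }, { 1, 5 }, { 2, 3 }, { 2, 4 }, { 2, 5 }, { 3, 4 }, { 3, 5 }, { 4, 5 }, { 1, 2, 3 }, { 1, 2, 4 }, { 1, 2, 5 }, { 1, 3, 4 }, { 1, 3, 5 }, { 1, 4, 5 }, { 2, 3, 4 }, { 2, 3, 5 }, { 2, 4, 5 }, { 3, 4, 5 }, { 1, 2, 3, 4 }, { 1, 2, 3, 5 }, { 1, 2, 4, 5 }, { 1, 3, 4, 5 }, { 2, 3, 4, 5 }, S }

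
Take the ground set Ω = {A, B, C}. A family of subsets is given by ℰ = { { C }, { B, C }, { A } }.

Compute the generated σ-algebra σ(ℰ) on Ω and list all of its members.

Begin from { ∅, { A }, { C }, { B, C }, Ω } (that is, ℰ plus ∅ and Ω).
Pass 1 (2 new):
  { A, B }  = ᶜ of { C }
  { A, C }  = { C } ∪ { A }
Pass 2 (1 new):
  { B }  = ᶜ of { A, C }
After Pass 3 the family is unchanged; done.

|σ(ℰ)| = 8.  σ(ℰ) = { ∅, { A }, { B }, { C }, { A, B }, { A, C }, { B, C }, Ω }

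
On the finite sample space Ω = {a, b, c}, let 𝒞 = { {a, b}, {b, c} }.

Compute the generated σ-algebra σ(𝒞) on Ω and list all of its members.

Answer: σ(𝒞) = { {}, {a}, {b}, {c}, {a, b}, {a, c}, {b, c}, Ω }

Derivation:
Begin from { {}, {a, b}, {b, c}, Ω } (that is, 𝒞 plus ∅ and Ω).
Iteration 1 (2 new):
  {a}  = {b, c}ᶜ
  {c}  = {a, b}ᶜ
  [6 total]
Iteration 2 adds 1:
  {a, c}  = {c} ∪ {a}
  [7 total]
Iteration 3: 1 new —
  {b}  = {a, c}ᶜ
  [8 total]
Iteration 4: already closed under ᶜ and ∪.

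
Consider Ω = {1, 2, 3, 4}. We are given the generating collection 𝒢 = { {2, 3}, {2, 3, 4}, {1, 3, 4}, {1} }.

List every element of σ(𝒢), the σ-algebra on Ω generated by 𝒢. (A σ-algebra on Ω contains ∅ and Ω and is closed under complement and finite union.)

|σ(𝒢)| = 16.  σ(𝒢) = { {}, {1}, {2}, {3}, {4}, {1, 2}, {1, 3}, {1, 4}, {2, 3}, {2, 4}, {3, 4}, {1, 2, 3}, {1, 2, 4}, {1, 3, 4}, {2, 3, 4}, Ω }

Working:
Take S₀ = 𝒢 ∪ {∅, Ω} = { {}, {1}, {2, 3}, {1, 3, 4}, {2, 3, 4}, Ω }.
Step 1. New:
  {2}  = complement {1, 3, 4}
  {1, 4}  = complement {2, 3}
  {1, 2, 3}  = {2, 3} ∪ {1}
  |family| = 9
Step 2 (3 new):
  {4}  = complement {1, 2, 3}
  {1, 2}  = {2} ∪ {1}
  {1, 2, 4}  = {2} ∪ {1, 4}
  |family| = 12
Step 3. New:
  {3}  = complement {1, 2, 4}
  {2, 4}  = {4} ∪ {2}
  {3, 4}  = complement {1, 2}
  |family| = 15
Step 4 (1 new):
  {1, 3}  = complement {2, 4}
  |family| = 16
Step 5: already closed under ᶜ and ∪.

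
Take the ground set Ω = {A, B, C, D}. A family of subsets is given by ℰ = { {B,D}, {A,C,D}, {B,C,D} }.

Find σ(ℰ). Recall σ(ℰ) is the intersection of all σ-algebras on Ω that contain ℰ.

Answer: σ(ℰ) = { ∅, {A}, {B}, {C}, {D}, {A,B}, {A,C}, {A,D}, {B,C}, {B,D}, {C,D}, {A,B,C}, {A,B,D}, {A,C,D}, {B,C,D}, Ω }

Trace:
Take S₀ = ℰ ∪ {∅, Ω} = { ∅, {B,D}, {A,C,D}, {B,C,D}, Ω }.
Pass 1 (3 new):
  {A}  = complement {B,C,D}
  {B}  = complement {A,C,D}
  {A,C}  = complement {B,D}
Pass 2. New:
  {A,B}  = {B} ∪ {A}
  {A,B,C}  = {B} ∪ {A,C}
  {A,B,D}  = {B,D} ∪ {A}
Pass 3 adds 3:
  {C}  = complement {A,B,D}
  {D}  = complement {A,B,C}
  {C,D}  = complement {A,B}
Pass 4: +2 →
  {A,D}  = {D} ∪ {A}
  {B,C}  = {C} ∪ {B}
Pass 5: closed — nothing new.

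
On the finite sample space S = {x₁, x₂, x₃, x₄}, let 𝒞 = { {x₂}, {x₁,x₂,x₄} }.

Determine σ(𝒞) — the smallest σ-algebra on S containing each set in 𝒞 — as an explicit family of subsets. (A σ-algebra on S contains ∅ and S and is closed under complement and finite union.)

Start: 𝒞 ∪ {∅, S} = { {}, {x₂}, {x₁,x₂,x₄}, S }.
Pass 1: 2 new —
  {x₃}  = ᶜ of {x₁,x₂,x₄}
  {x₁,x₃,x₄}  = ᶜ of {x₂}
  |family| = 6
Pass 2: +1 →
  {x₂,x₃}  = {x₃} ∪ {x₂}
  |family| = 7
Pass 3. New:
  {x₁,x₄}  = ᶜ of {x₂,x₃}
  |family| = 8
After Pass 4 the family is unchanged; done.

σ(𝒞) = { {}, {x₂}, {x₃}, {x₁,x₄}, {x₂,x₃}, {x₁,x₂,x₄}, {x₁,x₃,x₄}, S }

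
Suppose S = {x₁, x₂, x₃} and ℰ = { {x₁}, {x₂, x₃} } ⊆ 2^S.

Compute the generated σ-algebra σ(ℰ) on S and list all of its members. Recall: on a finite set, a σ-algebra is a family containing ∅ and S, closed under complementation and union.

|σ(ℰ)| = 4.  σ(ℰ) = { {}, {x₁}, {x₂, x₃}, S }

Check:
Start: ℰ ∪ {∅, S} = { {}, {x₁}, {x₂, x₃}, S }.
Step 1 adds nothing — fixpoint reached.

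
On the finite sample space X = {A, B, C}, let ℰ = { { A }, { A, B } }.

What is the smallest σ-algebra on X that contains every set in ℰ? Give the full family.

Begin from { {}, { A }, { A, B }, X } (that is, ℰ plus ∅ and X).
Step 1: +2 →
  { C }  = { A, B }ᶜ
  { B, C }  = { A }ᶜ
  |family| = 6
Step 2 (1 new):
  { A, C }  = { C } ∪ { A }
  |family| = 7
Step 3 adds 1:
  { B }  = { A, C }ᶜ
  |family| = 8
Step 4: already closed under ᶜ and ∪.

Hence σ(ℰ) has 8 members: { {}, { A }, { B }, { C }, { A, B }, { A, C }, { B, C }, X }.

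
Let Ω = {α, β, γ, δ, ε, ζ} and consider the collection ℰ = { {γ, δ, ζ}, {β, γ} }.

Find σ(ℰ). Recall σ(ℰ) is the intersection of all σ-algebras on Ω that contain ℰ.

σ(ℰ) (16 sets): { ∅, {β}, {γ}, {α, ε}, {β, γ}, {δ, ζ}, {α, β, ε}, {α, γ, ε}, {β, δ, ζ}, {γ, δ, ζ}, {α, β, γ, ε}, {α, δ, ε, ζ}, {β, γ, δ, ζ}, {α, β, δ, ε, ζ}, {α, γ, δ, ε, ζ}, Ω }

Trace:
Start: ℰ ∪ {∅, Ω} = { ∅, {β, γ}, {γ, δ, ζ}, Ω }.
Iteration 1 adds 3:
  {α, β, ε}  = {γ, δ, ζ}ᶜ
  {α, δ, ε, ζ}  = {β, γ}ᶜ
  {β, γ, δ, ζ}  = {γ, δ, ζ} ∪ {β, γ}
  [7 total]
Iteration 2: 4 new —
  {α, ε}  = {β, γ, δ, ζ}ᶜ
  {α, β, γ, ε}  = {α, β, ε} ∪ {β, γ}
  {α, β, δ, ε, ζ}  = {α, β, ε} ∪ {α, δ, ε, ζ}
  {α, γ, δ, ε, ζ}  = {α, δ, ε, ζ} ∪ {γ, δ, ζ}
  [11 total]
Iteration 3 (3 new):
  {β}  = {α, γ, δ, ε, ζ}ᶜ
  {γ}  = {α, β, δ, ε, ζ}ᶜ
  {δ, ζ}  = {α, β, γ, ε}ᶜ
  [14 total]
Iteration 4. New:
  {α, γ, ε}  = {γ} ∪ {α, ε}
  {β, δ, ζ}  = {β} ∪ {δ, ζ}
  [16 total]
After Iteration 5 the family is unchanged; done.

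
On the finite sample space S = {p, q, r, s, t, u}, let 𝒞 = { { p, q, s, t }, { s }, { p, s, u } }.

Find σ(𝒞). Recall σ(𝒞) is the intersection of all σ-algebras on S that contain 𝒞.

|σ(𝒞)| = 32.  σ(𝒞) = { {  }, { p }, { r }, { s }, { u }, { p, r }, { p, s }, { p, u }, { q, t }, { r, s }, { r, u }, { s, u }, { p, q, t }, { p, r, s }, { p, r, u }, { p, s, u }, { q, r, t }, { q, s, t }, { q, t, u }, { r, s, u }, { p, q, r, t }, { p, q, s, t }, { p, q, t, u }, { p, r, s, u }, { q, r, s, t }, { q, r, t, u }, { q, s, t, u }, { p, q, r, s, t }, { p, q, r, t, u }, { p, q, s, t, u }, { q, r, s, t, u }, S }

Trace:
Take S₀ = 𝒞 ∪ {∅, S} = { {  }, { s }, { p, s, u }, { p, q, s, t }, S }.
Step 1 (4 new):
  { r, u }  = ᶜ of { p, q, s, t }
  { q, r, t }  = ᶜ of { p, s, u }
  { p, q, r, t, u }  = ᶜ of { s }
  { p, q, s, t, u }  = { p, s, u } ∪ { p, q, s, t }
  — 9 sets.
Step 2 adds 6:
  { r }  = ᶜ of { p, q, s, t, u }
  { r, s, u }  = { r, u } ∪ { s }
  { p, r, s, u }  = { p, s, u } ∪ { r, u }
  { q, r, s, t }  = { q, r, t } ∪ { s }
  { q, r, t, u }  = { q, r, t } ∪ { r, u }
  { p, q, r, s, t }  = { p, q, s, t } ∪ { q, r, t }
  — 15 sets.
Step 3 adds 7:
  { u }  = ᶜ of { p, q, r, s, t }
  { p, s }  = ᶜ of { q, r, t, u }
  { p, u }  = ᶜ of { q, r, s, t }
  { q, t }  = ᶜ of { p, r, s, u }
  { r, s }  = { r } ∪ { s }
  { p, q, t }  = ᶜ of { r, s, u }
  { q, r, s, t, u }  = { q, r, t } ∪ { r, s, u }
  — 22 sets.
Step 4 (8 new):
  { p }  = ᶜ of { q, r, s, t, u }
  { s, u }  = { u } ∪ { s }
  { p, r, s }  = { r, s } ∪ { p, s }
  { p, r, u }  = { p, u } ∪ { r }
  { q, s, t }  = { q, t } ∪ { s }
  { q, t, u }  = { q, t } ∪ { u }
  { p, q, r, t }  = { r } ∪ { p, q, t }
  { p, q, t, u }  = ᶜ of { r, s }
  — 30 sets.
Step 5 adds 2:
  { p, r }  = { p } ∪ { r }
  { q, s, t, u }  = { q, t } ∪ { s, u }
  — 32 sets.
Step 6 adds nothing — fixpoint reached.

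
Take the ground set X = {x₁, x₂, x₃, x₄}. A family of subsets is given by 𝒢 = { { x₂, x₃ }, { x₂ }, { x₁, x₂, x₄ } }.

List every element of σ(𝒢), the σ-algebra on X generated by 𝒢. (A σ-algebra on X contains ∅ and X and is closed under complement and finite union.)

Answer: σ(𝒢) = { ∅, { x₂ }, { x₃ }, { x₁, x₄ }, { x₂, x₃ }, { x₁, x₂, x₄ }, { x₁, x₃, x₄ }, X }

Trace:
Take S₀ = 𝒢 ∪ {∅, X} = { ∅, { x₂ }, { x₂, x₃ }, { x₁, x₂, x₄ }, X }.
Pass 1 (3 new):
  { x₃ }  = X∖{ x₁, x₂, x₄ }
  { x₁, x₄ }  = X∖{ x₂, x₃ }
  { x₁, x₃, x₄ }  = X∖{ x₂ }
  [8 total]
Pass 2 adds nothing — fixpoint reached.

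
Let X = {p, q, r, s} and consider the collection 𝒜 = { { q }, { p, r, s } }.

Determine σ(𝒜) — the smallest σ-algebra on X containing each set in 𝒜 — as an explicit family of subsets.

Answer: σ(𝒜) = { {}, { q }, { p, r, s }, X }

Check:
Start: 𝒜 ∪ {∅, X} = { {}, { q }, { p, r, s }, X }.
Pass 1 adds nothing — fixpoint reached.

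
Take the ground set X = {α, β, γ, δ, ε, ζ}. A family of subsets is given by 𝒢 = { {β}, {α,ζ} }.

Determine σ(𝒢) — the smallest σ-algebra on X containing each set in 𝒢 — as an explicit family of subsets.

|σ(𝒢)| = 8.  σ(𝒢) = { ∅, {β}, {α,ζ}, {α,β,ζ}, {γ,δ,ε}, {β,γ,δ,ε}, {α,γ,δ,ε,ζ}, X }

Check:
Seed the family with 𝒢 together with ∅ and X: { ∅, {β}, {α,ζ}, X }.
Pass 1 (3 new):
  {α,β,ζ}  = {β} ∪ {α,ζ}
  {β,γ,δ,ε}  = ᶜ of {α,ζ}
  {α,γ,δ,ε,ζ}  = ᶜ of {β}
Pass 2. New:
  {γ,δ,ε}  = ᶜ of {α,β,ζ}
Pass 3 adds nothing — fixpoint reached.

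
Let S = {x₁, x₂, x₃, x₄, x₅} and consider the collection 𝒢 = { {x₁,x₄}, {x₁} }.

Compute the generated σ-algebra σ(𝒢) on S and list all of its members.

Answer: σ(𝒢) = { {}, {x₁}, {x₄}, {x₁,x₄}, {x₂,x₃,x₅}, {x₁,x₂,x₃,x₅}, {x₂,x₃,x₄,x₅}, S }

Working:
Take S₀ = 𝒢 ∪ {∅, S} = { {}, {x₁}, {x₁,x₄}, S }.
Iteration 1 adds 2:
  {x₂,x₃,x₅}  = ᶜ of {x₁,x₄}
  {x₂,x₃,x₄,x₅}  = ᶜ of {x₁}
  |family| = 6
Iteration 2: +1 →
  {x₁,x₂,x₃,x₅}  = {x₂,x₃,x₅} ∪ {x₁}
  |family| = 7
Iteration 3 adds 1:
  {x₄}  = ᶜ of {x₁,x₂,x₃,x₅}
  |family| = 8
Iteration 4 adds nothing — fixpoint reached.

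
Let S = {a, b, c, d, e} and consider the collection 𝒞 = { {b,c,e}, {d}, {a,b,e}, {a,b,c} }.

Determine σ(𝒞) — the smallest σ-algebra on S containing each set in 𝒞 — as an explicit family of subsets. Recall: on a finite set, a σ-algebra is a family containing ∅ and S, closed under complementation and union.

|σ(𝒞)| = 32.  σ(𝒞) = { ∅, {a}, {b}, {c}, {d}, {e}, {a,b}, {a,c}, {a,d}, {a,e}, {b,c}, {b,d}, {b,e}, {c,d}, {c,e}, {d,e}, {a,b,c}, {a,b,d}, {a,b,e}, {a,c,d}, {a,c,e}, {a,d,e}, {b,c,d}, {b,c,e}, {b,d,e}, {c,d,e}, {a,b,c,d}, {a,b,c,e}, {a,b,d,e}, {a,c,d,e}, {b,c,d,e}, S }

Check:
Initial family (6 sets): { ∅, {d}, {a,b,c}, {a,b,e}, {b,c,e}, S }.
Step 1 (7 new):
  {a,d}  = ᶜ of {b,c,e}
  {c,d}  = ᶜ of {a,b,e}
  {d,e}  = ᶜ of {a,b,c}
  {a,b,c,d}  = {a,b,c} ∪ {d}
  {a,b,c,e}  = ᶜ of {d}
  {a,b,d,e}  = {a,b,e} ∪ {d}
  {b,c,d,e}  = {b,c,e} ∪ {d}
  (now 13)
Step 2: +6 →
  {a}  = ᶜ of {b,c,d,e}
  {c}  = ᶜ of {a,b,d,e}
  {e}  = ᶜ of {a,b,c,d}
  {a,c,d}  = {c,d} ∪ {a,d}
  {a,d,e}  = {d,e} ∪ {a,d}
  {c,d,e}  = {c,d} ∪ {d,e}
  (now 19)
Step 3: +7 →
  {a,b}  = ᶜ of {c,d,e}
  {a,c}  = {c} ∪ {a}
  {a,e}  = {e} ∪ {a}
  {b,c}  = ᶜ of {a,d,e}
  {b,e}  = ᶜ of {a,c,d}
  {c,e}  = {e} ∪ {c}
  {a,c,d,e}  = {c,d,e} ∪ {a,c,d}
  (now 26)
Step 4: +5 →
  {b}  = ᶜ of {a,c,d,e}
  {a,b,d}  = ᶜ of {c,e}
  {a,c,e}  = {e} ∪ {a,c}
  {b,c,d}  = ᶜ of {a,e}
  {b,d,e}  = ᶜ of {a,c}
  (now 31)
Step 5 (1 new):
  {b,d}  = ᶜ of {a,c,e}
  (now 32)
Step 6 adds nothing — fixpoint reached.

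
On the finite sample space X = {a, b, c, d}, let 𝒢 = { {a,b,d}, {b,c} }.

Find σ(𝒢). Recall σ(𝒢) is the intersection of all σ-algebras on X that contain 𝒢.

σ(𝒢) (8 sets): { ∅, {b}, {c}, {a,d}, {b,c}, {a,b,d}, {a,c,d}, X }

Working:
Initial family (4 sets): { ∅, {b,c}, {a,b,d}, X }.
Round 1 (2 new):
  {c}  = complement {a,b,d}
  {a,d}  = complement {b,c}
  |family| = 6
Round 2 adds 1:
  {a,c,d}  = {c} ∪ {a,d}
  |family| = 7
Round 3: 1 new —
  {b}  = complement {a,c,d}
  |family| = 8
Round 4 adds nothing — fixpoint reached.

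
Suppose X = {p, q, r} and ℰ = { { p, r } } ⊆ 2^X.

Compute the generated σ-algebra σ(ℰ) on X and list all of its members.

|σ(ℰ)| = 4.  σ(ℰ) = { {}, { q }, { p, r }, X }

Trace:
Start: ℰ ∪ {∅, X} = { {}, { p, r }, X }.
Iteration 1: +1 →
  { q }  = X∖{ p, r }
  (now 4)
Iteration 2: no new sets; the family is a σ-algebra.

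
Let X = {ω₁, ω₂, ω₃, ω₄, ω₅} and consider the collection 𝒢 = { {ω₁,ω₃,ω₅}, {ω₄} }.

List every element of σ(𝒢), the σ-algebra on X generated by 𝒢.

σ(𝒢) (8 sets): { {}, {ω₂}, {ω₄}, {ω₂,ω₄}, {ω₁,ω₃,ω₅}, {ω₁,ω₂,ω₃,ω₅}, {ω₁,ω₃,ω₄,ω₅}, X }

Trace:
Begin from { {}, {ω₄}, {ω₁,ω₃,ω₅}, X } (that is, 𝒢 plus ∅ and X).
Iteration 1: 3 new —
  {ω₂,ω₄}  = ᶜ of {ω₁,ω₃,ω₅}
  {ω₁,ω₂,ω₃,ω₅}  = ᶜ of {ω₄}
  {ω₁,ω₃,ω₄,ω₅}  = {ω₁,ω₃,ω₅} ∪ {ω₄}
  — 7 sets.
Iteration 2: 1 new —
  {ω₂}  = ᶜ of {ω₁,ω₃,ω₄,ω₅}
  — 8 sets.
Iteration 3: already closed under ᶜ and ∪.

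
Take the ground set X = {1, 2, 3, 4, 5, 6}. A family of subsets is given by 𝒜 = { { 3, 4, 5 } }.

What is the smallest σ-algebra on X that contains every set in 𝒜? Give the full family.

|σ(𝒜)| = 4.  σ(𝒜) = { ∅, { 1, 2, 6 }, { 3, 4, 5 }, X }

Derivation:
Seed the family with 𝒜 together with ∅ and X: { ∅, { 3, 4, 5 }, X }.
Round 1. New:
  { 1, 2, 6 }  = { 3, 4, 5 }ᶜ
Round 2: no new sets; the family is a σ-algebra.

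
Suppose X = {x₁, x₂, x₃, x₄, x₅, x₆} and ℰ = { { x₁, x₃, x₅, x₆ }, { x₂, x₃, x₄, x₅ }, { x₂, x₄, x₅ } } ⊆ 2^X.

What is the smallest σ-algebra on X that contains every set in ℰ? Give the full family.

σ(ℰ) = { ∅, { x₃ }, { x₅ }, { x₁, x₆ }, { x₂, x₄ }, { x₃, x₅ }, { x₁, x₃, x₆ }, { x₁, x₅, x₆ }, { x₂, x₃, x₄ }, { x₂, x₄, x₅ }, { x₁, x₂, x₄, x₆ }, { x₁, x₃, x₅, x₆ }, { x₂, x₃, x₄, x₅ }, { x₁, x₂, x₃, x₄, x₆ }, { x₁, x₂, x₄, x₅, x₆ }, X }

Check:
Begin from { ∅, { x₂, x₄, x₅ }, { x₁, x₃, x₅, x₆ }, { x₂, x₃, x₄, x₅ }, X } (that is, ℰ plus ∅ and X).
Pass 1 adds 3:
  { x₁, x₆ }  = complement { x₂, x₃, x₄, x₅ }
  { x₂, x₄ }  = complement { x₁, x₃, x₅, x₆ }
  { x₁, x₃, x₆ }  = complement { x₂, x₄, x₅ }
  |family| = 8
Pass 2 adds 3:
  { x₁, x₂, x₄, x₆ }  = { x₂, x₄ } ∪ { x₁, x₆ }
  { x₁, x₂, x₃, x₄, x₆ }  = { x₂, x₄ } ∪ { x₁, x₃, x₆ }
  { x₁, x₂, x₄, x₅, x₆ }  = { x₂, x₄, x₅ } ∪ { x₁, x₆ }
  |family| = 11
Pass 3. New:
  { x₃ }  = complement { x₁, x₂, x₄, x₅, x₆ }
  { x₅ }  = complement { x₁, x₂, x₃, x₄, x₆ }
  { x₃, x₅ }  = complement { x₁, x₂, x₄, x₆ }
  |family| = 14
Pass 4. New:
  { x₁, x₅, x₆ }  = { x₁, x₆ } ∪ { x₅ }
  { x₂, x₃, x₄ }  = { x₃ } ∪ { x₂, x₄ }
  |family| = 16
After Pass 5 the family is unchanged; done.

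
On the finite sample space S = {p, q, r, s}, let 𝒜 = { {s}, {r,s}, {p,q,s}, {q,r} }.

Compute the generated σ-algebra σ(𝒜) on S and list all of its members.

Start: 𝒜 ∪ {∅, S} = { ∅, {s}, {q,r}, {r,s}, {p,q,s}, S }.
Step 1. New:
  {r}  = {p,q,s}ᶜ
  {p,q}  = {r,s}ᶜ
  {p,s}  = {q,r}ᶜ
  {p,q,r}  = {s}ᶜ
  {q,r,s}  = {r,s} ∪ {q,r}
Step 2 adds 2:
  {p}  = {q,r,s}ᶜ
  {p,r,s}  = {r,s} ∪ {p,s}
Step 3: +2 →
  {q}  = {p,r,s}ᶜ
  {p,r}  = {r} ∪ {p}
Step 4 adds 1:
  {q,s}  = {p,r}ᶜ
Step 5 adds nothing — fixpoint reached.

Hence σ(𝒜) has 16 members: { ∅, {p}, {q}, {r}, {s}, {p,q}, {p,r}, {p,s}, {q,r}, {q,s}, {r,s}, {p,q,r}, {p,q,s}, {p,r,s}, {q,r,s}, S }.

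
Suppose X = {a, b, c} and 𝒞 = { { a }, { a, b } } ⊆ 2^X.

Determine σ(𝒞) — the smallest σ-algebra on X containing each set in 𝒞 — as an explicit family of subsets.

Initial family (4 sets): { {  }, { a }, { a, b }, X }.
Round 1 adds 2:
  { c }  = complement { a, b }
  { b, c }  = complement { a }
  [6 total]
Round 2. New:
  { a, c }  = { c } ∪ { a }
  [7 total]
Round 3. New:
  { b }  = complement { a, c }
  [8 total]
Round 4: already closed under ᶜ and ∪.

Therefore σ(𝒞) = { {  }, { a }, { b }, { c }, { a, b }, { a, c }, { b, c }, X } (|σ(𝒞)| = 8).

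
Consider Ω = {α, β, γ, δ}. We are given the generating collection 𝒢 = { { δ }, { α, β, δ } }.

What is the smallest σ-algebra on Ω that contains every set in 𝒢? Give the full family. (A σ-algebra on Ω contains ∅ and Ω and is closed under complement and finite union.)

|σ(𝒢)| = 8.  σ(𝒢) = { {}, { γ }, { δ }, { α, β }, { γ, δ }, { α, β, γ }, { α, β, δ }, Ω }

Trace:
Seed the family with 𝒢 together with ∅ and Ω: { {}, { δ }, { α, β, δ }, Ω }.
Step 1: 2 new —
  { γ }  = { α, β, δ }ᶜ
  { α, β, γ }  = { δ }ᶜ
  — 6 sets.
Step 2 (1 new):
  { γ, δ }  = { γ } ∪ { δ }
  — 7 sets.
Step 3: +1 →
  { α, β }  = { γ, δ }ᶜ
  — 8 sets.
After Step 4 the family is unchanged; done.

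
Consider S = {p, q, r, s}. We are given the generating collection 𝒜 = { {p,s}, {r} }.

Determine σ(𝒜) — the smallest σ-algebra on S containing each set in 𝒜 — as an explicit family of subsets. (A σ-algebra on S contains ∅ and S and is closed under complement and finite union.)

σ(𝒜) = { {}, {q}, {r}, {p,s}, {q,r}, {p,q,s}, {p,r,s}, S }

Derivation:
Take S₀ = 𝒜 ∪ {∅, S} = { {}, {r}, {p,s}, S }.
Iteration 1: 3 new —
  {q,r}  = {p,s}ᶜ
  {p,q,s}  = {r}ᶜ
  {p,r,s}  = {r} ∪ {p,s}
  |family| = 7
Iteration 2. New:
  {q}  = {p,r,s}ᶜ
  |family| = 8
Iteration 3: closed — nothing new.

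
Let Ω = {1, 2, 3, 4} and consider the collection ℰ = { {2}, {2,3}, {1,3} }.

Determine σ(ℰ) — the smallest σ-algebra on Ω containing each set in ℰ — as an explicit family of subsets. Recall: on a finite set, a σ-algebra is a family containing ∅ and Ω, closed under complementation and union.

Take S₀ = ℰ ∪ {∅, Ω} = { {}, {2}, {1,3}, {2,3}, Ω }.
Step 1 (4 new):
  {1,4}  = ᶜ of {2,3}
  {2,4}  = ᶜ of {1,3}
  {1,2,3}  = {2,3} ∪ {1,3}
  {1,3,4}  = ᶜ of {2}
  |family| = 9
Step 2: 3 new —
  {4}  = ᶜ of {1,2,3}
  {1,2,4}  = {2} ∪ {1,4}
  {2,3,4}  = {2,3} ∪ {2,4}
  |family| = 12
Step 3: +2 →
  {1}  = ᶜ of {2,3,4}
  {3}  = ᶜ of {1,2,4}
  |family| = 14
Step 4 adds 2:
  {1,2}  = {2} ∪ {1}
  {3,4}  = {3} ∪ {4}
  |family| = 16
Step 5: no new sets; the family is a σ-algebra.

Hence σ(ℰ) has 16 members: { {}, {1}, {2}, {3}, {4}, {1,2}, {1,3}, {1,4}, {2,3}, {2,4}, {3,4}, {1,2,3}, {1,2,4}, {1,3,4}, {2,3,4}, Ω }.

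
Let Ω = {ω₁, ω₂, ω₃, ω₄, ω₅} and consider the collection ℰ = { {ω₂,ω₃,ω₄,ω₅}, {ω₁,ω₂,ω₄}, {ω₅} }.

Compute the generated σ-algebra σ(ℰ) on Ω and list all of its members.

Begin from { {}, {ω₅}, {ω₁,ω₂,ω₄}, {ω₂,ω₃,ω₄,ω₅}, Ω } (that is, ℰ plus ∅ and Ω).
Pass 1 (4 new):
  {ω₁}  = Ω∖{ω₂,ω₃,ω₄,ω₅}
  {ω₃,ω₅}  = Ω∖{ω₁,ω₂,ω₄}
  {ω₁,ω₂,ω₃,ω₄}  = Ω∖{ω₅}
  {ω₁,ω₂,ω₄,ω₅}  = {ω₁,ω₂,ω₄} ∪ {ω₅}
  — 9 sets.
Pass 2 adds 3:
  {ω₃}  = Ω∖{ω₁,ω₂,ω₄,ω₅}
  {ω₁,ω₅}  = {ω₅} ∪ {ω₁}
  {ω₁,ω₃,ω₅}  = {ω₃,ω₅} ∪ {ω₁}
  — 12 sets.
Pass 3 (3 new):
  {ω₁,ω₃}  = {ω₃} ∪ {ω₁}
  {ω₂,ω₄}  = Ω∖{ω₁,ω₃,ω₅}
  {ω₂,ω₃,ω₄}  = Ω∖{ω₁,ω₅}
  — 15 sets.
Pass 4 adds 1:
  {ω₂,ω₄,ω₅}  = Ω∖{ω₁,ω₃}
  — 16 sets.
Pass 5: stable.

Therefore σ(ℰ) = { {}, {ω₁}, {ω₃}, {ω₅}, {ω₁,ω₃}, {ω₁,ω₅}, {ω₂,ω₄}, {ω₃,ω₅}, {ω₁,ω₂,ω₄}, {ω₁,ω₃,ω₅}, {ω₂,ω₃,ω₄}, {ω₂,ω₄,ω₅}, {ω₁,ω₂,ω₃,ω₄}, {ω₁,ω₂,ω₄,ω₅}, {ω₂,ω₃,ω₄,ω₅}, Ω } (|σ(ℰ)| = 16).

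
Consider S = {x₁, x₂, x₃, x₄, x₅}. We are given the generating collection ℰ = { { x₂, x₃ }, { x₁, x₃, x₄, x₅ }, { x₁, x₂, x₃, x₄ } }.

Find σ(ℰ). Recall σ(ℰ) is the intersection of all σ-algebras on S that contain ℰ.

Seed the family with ℰ together with ∅ and S: { {}, { x₂, x₃ }, { x₁, x₂, x₃, x₄ }, { x₁, x₃, x₄, x₅ }, S }.
Pass 1: +3 →
  { x₂ }  = complement { x₁, x₃, x₄, x₅ }
  { x₅ }  = complement { x₁, x₂, x₃, x₄ }
  { x₁, x₄, x₅ }  = complement { x₂, x₃ }
  — 8 sets.
Pass 2 adds 3:
  { x₂, x₅ }  = { x₂ } ∪ { x₅ }
  { x₂, x₃, x₅ }  = { x₂, x₃ } ∪ { x₅ }
  { x₁, x₂, x₄, x₅ }  = { x₁, x₄, x₅ } ∪ { x₂ }
  — 11 sets.
Pass 3. New:
  { x₃ }  = complement { x₁, x₂, x₄, x₅ }
  { x₁, x₄ }  = complement { x₂, x₃, x₅ }
  { x₁, x₃, x₄ }  = complement { x₂, x₅ }
  — 14 sets.
Pass 4. New:
  { x₃, x₅ }  = { x₃ } ∪ { x₅ }
  { x₁, x₂, x₄ }  = { x₁, x₄ } ∪ { x₂ }
  — 16 sets.
Pass 5 adds nothing — fixpoint reached.

Therefore σ(ℰ) = { {}, { x₂ }, { x₃ }, { x₅ }, { x₁, x₄ }, { x₂, x₃ }, { x₂, x₅ }, { x₃, x₅ }, { x₁, x₂, x₄ }, { x₁, x₃, x₄ }, { x₁, x₄, x₅ }, { x₂, x₃, x₅ }, { x₁, x₂, x₃, x₄ }, { x₁, x₂, x₄, x₅ }, { x₁, x₃, x₄, x₅ }, S } (|σ(ℰ)| = 16).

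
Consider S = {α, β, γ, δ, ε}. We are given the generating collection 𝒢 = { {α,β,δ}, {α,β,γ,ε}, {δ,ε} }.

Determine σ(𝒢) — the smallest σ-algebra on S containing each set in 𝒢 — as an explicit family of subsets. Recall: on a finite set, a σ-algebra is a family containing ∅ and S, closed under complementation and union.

Answer: σ(𝒢) = { {}, {γ}, {δ}, {ε}, {α,β}, {γ,δ}, {γ,ε}, {δ,ε}, {α,β,γ}, {α,β,δ}, {α,β,ε}, {γ,δ,ε}, {α,β,γ,δ}, {α,β,γ,ε}, {α,β,δ,ε}, S }

Derivation:
Start: 𝒢 ∪ {∅, S} = { {}, {δ,ε}, {α,β,δ}, {α,β,γ,ε}, S }.
Pass 1: 4 new —
  {δ}  = ᶜ of {α,β,γ,ε}
  {γ,ε}  = ᶜ of {α,β,δ}
  {α,β,γ}  = ᶜ of {δ,ε}
  {α,β,δ,ε}  = {δ,ε} ∪ {α,β,δ}
  (now 9)
Pass 2 adds 3:
  {γ}  = ᶜ of {α,β,δ,ε}
  {γ,δ,ε}  = {δ,ε} ∪ {γ,ε}
  {α,β,γ,δ}  = {α,β,γ} ∪ {α,β,δ}
  (now 12)
Pass 3: 3 new —
  {ε}  = ᶜ of {α,β,γ,δ}
  {α,β}  = ᶜ of {γ,δ,ε}
  {γ,δ}  = {γ} ∪ {δ}
  (now 15)
Pass 4: 1 new —
  {α,β,ε}  = ᶜ of {γ,δ}
  (now 16)
Pass 5: already closed under ᶜ and ∪.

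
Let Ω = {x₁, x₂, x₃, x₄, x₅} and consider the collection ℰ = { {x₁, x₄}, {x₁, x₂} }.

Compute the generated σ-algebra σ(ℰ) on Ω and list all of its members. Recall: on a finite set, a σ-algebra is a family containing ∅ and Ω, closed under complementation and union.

Start: ℰ ∪ {∅, Ω} = { {}, {x₁, x₂}, {x₁, x₄}, Ω }.
Round 1: 3 new —
  {x₁, x₂, x₄}  = {x₁, x₂} ∪ {x₁, x₄}
  {x₂, x₃, x₅}  = {x₁, x₄}ᶜ
  {x₃, x₄, x₅}  = {x₁, x₂}ᶜ
  [7 total]
Round 2 (4 new):
  {x₃, x₅}  = {x₁, x₂, x₄}ᶜ
  {x₁, x₂, x₃, x₅}  = {x₂, x₃, x₅} ∪ {x₁, x₂}
  {x₁, x₃, x₄, x₅}  = {x₃, x₄, x₅} ∪ {x₁, x₄}
  {x₂, x₃, x₄, x₅}  = {x₃, x₄, x₅} ∪ {x₂, x₃, x₅}
  [11 total]
Round 3: 3 new —
  {x₁}  = {x₂, x₃, x₄, x₅}ᶜ
  {x₂}  = {x₁, x₃, x₄, x₅}ᶜ
  {x₄}  = {x₁, x₂, x₃, x₅}ᶜ
  [14 total]
Round 4 adds 2:
  {x₂, x₄}  = {x₄} ∪ {x₂}
  {x₁, x₃, x₅}  = {x₃, x₅} ∪ {x₁}
  [16 total]
After Round 5 the family is unchanged; done.

Therefore σ(ℰ) = { {}, {x₁}, {x₂}, {x₄}, {x₁, x₂}, {x₁, x₄}, {x₂, x₄}, {x₃, x₅}, {x₁, x₂, x₄}, {x₁, x₃, x₅}, {x₂, x₃, x₅}, {x₃, x₄, x₅}, {x₁, x₂, x₃, x₅}, {x₁, x₃, x₄, x₅}, {x₂, x₃, x₄, x₅}, Ω } (|σ(ℰ)| = 16).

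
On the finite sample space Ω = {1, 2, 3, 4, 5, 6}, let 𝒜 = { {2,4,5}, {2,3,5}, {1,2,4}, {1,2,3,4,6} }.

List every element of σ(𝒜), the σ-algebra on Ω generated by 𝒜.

Begin from { {}, {1,2,4}, {2,3,5}, {2,4,5}, {1,2,3,4,6}, Ω } (that is, 𝒜 plus ∅ and Ω).
Round 1 adds 7:
  {5}  = Ω∖{1,2,3,4,6}
  {1,3,6}  = Ω∖{2,4,5}
  {1,4,6}  = Ω∖{2,3,5}
  {3,5,6}  = Ω∖{1,2,4}
  {1,2,4,5}  = {1,2,4} ∪ {2,4,5}
  {2,3,4,5}  = {2,3,5} ∪ {2,4,5}
  {1,2,3,4,5}  = {2,3,5} ∪ {1,2,4}
  |family| = 13
Round 2 adds 12:
  {6}  = Ω∖{1,2,3,4,5}
  {1,6}  = Ω∖{2,3,4,5}
  {3,6}  = Ω∖{1,2,4,5}
  {1,2,4,6}  = {1,4,6} ∪ {1,2,4}
  {1,3,4,6}  = {1,3,6} ∪ {1,4,6}
  {1,3,5,6}  = {1,3,6} ∪ {5}
  {1,4,5,6}  = {1,4,6} ∪ {5}
  {2,3,5,6}  = {2,3,5} ∪ {3,5,6}
  {1,2,3,5,6}  = {1,3,6} ∪ {2,3,5}
  {1,2,4,5,6}  = {1,4,6} ∪ {1,2,4,5}
  {1,3,4,5,6}  = {1,4,6} ∪ {3,5,6}
  {2,3,4,5,6}  = {2,3,4,5} ∪ {3,5,6}
  |family| = 25
Round 3 adds 12:
  {1}  = Ω∖{2,3,4,5,6}
  {2}  = Ω∖{1,3,4,5,6}
  {3}  = Ω∖{1,2,4,5,6}
  {4}  = Ω∖{1,2,3,5,6}
  {1,4}  = Ω∖{2,3,5,6}
  {2,3}  = Ω∖{1,4,5,6}
  {2,4}  = Ω∖{1,3,5,6}
  {2,5}  = Ω∖{1,3,4,6}
  {3,5}  = Ω∖{1,2,4,6}
  {5,6}  = {6} ∪ {5}
  {1,5,6}  = {1,6} ∪ {5}
  {2,4,5,6}  = {2,4,5} ∪ {6}
  |family| = 37
Round 4: 27 new —
  {1,2}  = {1} ∪ {2}
  {1,3}  = Ω∖{2,4,5,6}
  {1,5}  = {1} ∪ {5}
  {2,6}  = {2} ∪ {6}
  {3,4}  = {3} ∪ {4}
  {4,5}  = {5} ∪ {4}
  {4,6}  = {6} ∪ {4}
  {1,2,3}  = {1} ∪ {2,3}
  {1,2,5}  = {2,5} ∪ {1}
  {1,2,6}  = {1,6} ∪ {2}
  {1,3,4}  = {3} ∪ {1,4}
  {1,3,5}  = {1} ∪ {3,5}
  {1,4,5}  = {5} ∪ {1,4}
  {2,3,4}  = Ω∖{1,5,6}
  {2,3,6}  = {2} ∪ {3,6}
  {2,4,6}  = {6} ∪ {2,4}
  {2,5,6}  = {2,5} ∪ {5,6}
  {3,4,5}  = {4} ∪ {3,5}
  {3,4,6}  = {3,6} ∪ {4}
  {4,5,6}  = {5,6} ∪ {4}
  {1,2,3,4}  = Ω∖{5,6}
  {1,2,3,5}  = {1} ∪ {2,3,5}
  {1,2,3,6}  = {1,3,6} ∪ {2}
  {1,2,5,6}  = {2,5} ∪ {1,6}
  {1,3,4,5}  = {1,4} ∪ {3,5}
  {2,3,4,6}  = {3,6} ∪ {2,4}
  {3,4,5,6}  = {3,5,6} ∪ {4}
  |family| = 64
Round 5: closed — nothing new.

σ(𝒜) = { {}, {1}, {2}, {3}, {4}, {5}, {6}, {1,2}, {1,3}, {1,4}, {1,5}, {1,6}, {2,3}, {2,4}, {2,5}, {2,6}, {3,4}, {3,5}, {3,6}, {4,5}, {4,6}, {5,6}, {1,2,3}, {1,2,4}, {1,2,5}, {1,2,6}, {1,3,4}, {1,3,5}, {1,3,6}, {1,4,5}, {1,4,6}, {1,5,6}, {2,3,4}, {2,3,5}, {2,3,6}, {2,4,5}, {2,4,6}, {2,5,6}, {3,4,5}, {3,4,6}, {3,5,6}, {4,5,6}, {1,2,3,4}, {1,2,3,5}, {1,2,3,6}, {1,2,4,5}, {1,2,4,6}, {1,2,5,6}, {1,3,4,5}, {1,3,4,6}, {1,3,5,6}, {1,4,5,6}, {2,3,4,5}, {2,3,4,6}, {2,3,5,6}, {2,4,5,6}, {3,4,5,6}, {1,2,3,4,5}, {1,2,3,4,6}, {1,2,3,5,6}, {1,2,4,5,6}, {1,3,4,5,6}, {2,3,4,5,6}, Ω }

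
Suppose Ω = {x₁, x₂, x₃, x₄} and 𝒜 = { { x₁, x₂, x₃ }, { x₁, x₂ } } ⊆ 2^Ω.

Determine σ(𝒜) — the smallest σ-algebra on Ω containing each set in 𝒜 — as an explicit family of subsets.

Seed the family with 𝒜 together with ∅ and Ω: { ∅, { x₁, x₂ }, { x₁, x₂, x₃ }, Ω }.
Pass 1: +2 →
  { x₄ }  = Ω∖{ x₁, x₂, x₃ }
  { x₃, x₄ }  = Ω∖{ x₁, x₂ }
  (now 6)
Pass 2 adds 1:
  { x₁, x₂, x₄ }  = { x₁, x₂ } ∪ { x₄ }
  (now 7)
Pass 3: +1 →
  { x₃ }  = Ω∖{ x₁, x₂, x₄ }
  (now 8)
Pass 4: closed — nothing new.

σ(𝒜) = { ∅, { x₃ }, { x₄ }, { x₁, x₂ }, { x₃, x₄ }, { x₁, x₂, x₃ }, { x₁, x₂, x₄ }, Ω }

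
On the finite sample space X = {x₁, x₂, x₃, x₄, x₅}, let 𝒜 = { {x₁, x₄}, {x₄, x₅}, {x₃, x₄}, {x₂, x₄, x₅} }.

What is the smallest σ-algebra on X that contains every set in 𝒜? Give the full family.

σ(𝒜) (32 sets): { {}, {x₁}, {x₂}, {x₃}, {x₄}, {x₅}, {x₁, x₂}, {x₁, x₃}, {x₁, x₄}, {x₁, x₅}, {x₂, x₃}, {x₂, x₄}, {x₂, x₅}, {x₃, x₄}, {x₃, x₅}, {x₄, x₅}, {x₁, x₂, x₃}, {x₁, x₂, x₄}, {x₁, x₂, x₅}, {x₁, x₃, x₄}, {x₁, x₃, x₅}, {x₁, x₄, x₅}, {x₂, x₃, x₄}, {x₂, x₃, x₅}, {x₂, x₄, x₅}, {x₃, x₄, x₅}, {x₁, x₂, x₃, x₄}, {x₁, x₂, x₃, x₅}, {x₁, x₂, x₄, x₅}, {x₁, x₃, x₄, x₅}, {x₂, x₃, x₄, x₅}, X }

Check:
Begin from { {}, {x₁, x₄}, {x₃, x₄}, {x₄, x₅}, {x₂, x₄, x₅}, X } (that is, 𝒜 plus ∅ and X).
Iteration 1: +9 →
  {x₁, x₃}  = ᶜ of {x₂, x₄, x₅}
  {x₁, x₂, x₃}  = ᶜ of {x₄, x₅}
  {x₁, x₂, x₅}  = ᶜ of {x₃, x₄}
  {x₁, x₃, x₄}  = {x₃, x₄} ∪ {x₁, x₄}
  {x₁, x₄, x₅}  = {x₄, x₅} ∪ {x₁, x₄}
  {x₂, x₃, x₅}  = ᶜ of {x₁, x₄}
  {x₃, x₄, x₅}  = {x₄, x₅} ∪ {x₃, x₄}
  {x₁, x₂, x₄, x₅}  = {x₁, x₄} ∪ {x₂, x₄, x₅}
  {x₂, x₃, x₄, x₅}  = {x₃, x₄} ∪ {x₂, x₄, x₅}
Iteration 2. New:
  {x₁}  = ᶜ of {x₂, x₃, x₄, x₅}
  {x₃}  = ᶜ of {x₁, x₂, x₄, x₅}
  {x₁, x₂}  = ᶜ of {x₃, x₄, x₅}
  {x₂, x₃}  = ᶜ of {x₁, x₄, x₅}
  {x₂, x₅}  = ᶜ of {x₁, x₃, x₄}
  {x₁, x₂, x₃, x₄}  = {x₃, x₄} ∪ {x₁, x₂, x₃}
  {x₁, x₂, x₃, x₅}  = {x₁, x₂, x₃} ∪ {x₁, x₂, x₅}
  {x₁, x₃, x₄, x₅}  = {x₁, x₄, x₅} ∪ {x₃, x₄, x₅}
Iteration 3 (5 new):
  {x₂}  = ᶜ of {x₁, x₃, x₄, x₅}
  {x₄}  = ᶜ of {x₁, x₂, x₃, x₅}
  {x₅}  = ᶜ of {x₁, x₂, x₃, x₄}
  {x₁, x₂, x₄}  = {x₁, x₄} ∪ {x₁, x₂}
  {x₂, x₃, x₄}  = {x₃, x₄} ∪ {x₂, x₃}
Iteration 4. New:
  {x₁, x₅}  = ᶜ of {x₂, x₃, x₄}
  {x₂, x₄}  = {x₂} ∪ {x₄}
  {x₃, x₅}  = ᶜ of {x₁, x₂, x₄}
  {x₁, x₃, x₅}  = {x₅} ∪ {x₁, x₃}
Iteration 5: no new sets; the family is a σ-algebra.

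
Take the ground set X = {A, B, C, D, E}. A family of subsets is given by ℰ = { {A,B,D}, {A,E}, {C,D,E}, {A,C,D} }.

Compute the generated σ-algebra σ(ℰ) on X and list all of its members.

Take S₀ = ℰ ∪ {∅, X} = { ∅, {A,E}, {A,B,D}, {A,C,D}, {C,D,E}, X }.
Pass 1 (7 new):
  {A,B}  = ᶜ of {C,D,E}
  {B,E}  = ᶜ of {A,C,D}
  {C,E}  = ᶜ of {A,B,D}
  {B,C,D}  = ᶜ of {A,E}
  {A,B,C,D}  = {A,C,D} ∪ {A,B,D}
  {A,B,D,E}  = {A,E} ∪ {A,B,D}
  {A,C,D,E}  = {C,D,E} ∪ {A,C,D}
  — 13 sets.
Pass 2: 8 new —
  {B}  = ᶜ of {A,C,D,E}
  {C}  = ᶜ of {A,B,D,E}
  {E}  = ᶜ of {A,B,C,D}
  {A,B,E}  = {B,E} ∪ {A,B}
  {A,C,E}  = {A,E} ∪ {C,E}
  {B,C,E}  = {B,E} ∪ {C,E}
  {A,B,C,E}  = {A,B} ∪ {C,E}
  {B,C,D,E}  = {B,E} ∪ {C,D,E}
  — 21 sets.
Pass 3 adds 7:
  {A}  = ᶜ of {B,C,D,E}
  {D}  = ᶜ of {A,B,C,E}
  {A,D}  = ᶜ of {B,C,E}
  {B,C}  = {B} ∪ {C}
  {B,D}  = ᶜ of {A,C,E}
  {C,D}  = ᶜ of {A,B,E}
  {A,B,C}  = {A,B} ∪ {C}
  — 28 sets.
Pass 4. New:
  {A,C}  = {C} ∪ {A}
  {D,E}  = ᶜ of {A,B,C}
  {A,D,E}  = ᶜ of {B,C}
  {B,D,E}  = {B,E} ∪ {D}
  — 32 sets.
Pass 5: closed — nothing new.

Hence σ(ℰ) has 32 members: { ∅, {A}, {B}, {C}, {D}, {E}, {A,B}, {A,C}, {A,D}, {A,E}, {B,C}, {B,D}, {B,E}, {C,D}, {C,E}, {D,E}, {A,B,C}, {A,B,D}, {A,B,E}, {A,C,D}, {A,C,E}, {A,D,E}, {B,C,D}, {B,C,E}, {B,D,E}, {C,D,E}, {A,B,C,D}, {A,B,C,E}, {A,B,D,E}, {A,C,D,E}, {B,C,D,E}, X }.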